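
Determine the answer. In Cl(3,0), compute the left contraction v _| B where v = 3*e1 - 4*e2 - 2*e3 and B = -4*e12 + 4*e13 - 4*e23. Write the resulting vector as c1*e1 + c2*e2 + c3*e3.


Left contraction v _| B = <vB>_1 (grade-1 part of the geometric product vB).
Using e1_|e12 = e2, e2_|e12 = -e1, e1_|e13 = e3, e3_|e13 = -e1, e2_|e23 = e3, e3_|e23 = -e2:
e1 coeff: -v2*b12 - v3*b13 = -(-4)*(-4) - (-2)*(4) = -8
e2 coeff: v1*b12 - v3*b23 = (3)*(-4) - (-2)*(-4) = -20
e3 coeff: v1*b13 + v2*b23 = (3)*(4) + (-4)*(-4) = 28
v _| B = -8*e1 - 20*e2 + 28*e3


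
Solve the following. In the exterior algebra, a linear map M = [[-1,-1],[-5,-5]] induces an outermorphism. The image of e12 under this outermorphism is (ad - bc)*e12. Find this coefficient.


The outermorphism of a linear map f sends e1^e2 to f(e1)^f(e2).
f(e1) = -1*e1 - 5*e2
f(e2) = -1*e1 - 5*e2
f(e1) ^ f(e2) = (-1*e1 - 5*e2) ^ (-1*e1 - 5*e2)
= (-1)*(-5)*e12 + (-5)*(-1)*e21
= (5 - 5)*e12
= 0*e12
Coefficient = 0


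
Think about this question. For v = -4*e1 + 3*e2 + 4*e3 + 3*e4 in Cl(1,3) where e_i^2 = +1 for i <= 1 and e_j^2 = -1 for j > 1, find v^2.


v^2 = sum of c_i^2 * e_i^2
Positive signature terms (e_i^2 = +1): (-4)^2 = 16
Negative signature terms (e_j^2 = -1): 3^2 + 4^2 + 3^2 = 34
v^2 = 16 - 34 = -18


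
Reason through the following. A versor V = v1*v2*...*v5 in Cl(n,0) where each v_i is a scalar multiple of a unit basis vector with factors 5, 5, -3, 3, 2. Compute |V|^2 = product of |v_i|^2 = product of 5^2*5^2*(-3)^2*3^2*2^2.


Each vector v_i has |v_i|^2 = s_i^2
Squared scales: 5^2 = 25, 5^2 = 25, (-3)^2 = 9, 3^2 = 9, 2^2 = 4
|V|^2 = 25 * 25 * 9 * 9 * 4
= 202500


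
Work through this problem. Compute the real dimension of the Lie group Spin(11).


Spin(n) double-covers SO(n); both have Lie algebra so(n) of dimension n(n-1)/2.
n = 11
n(n-1) = 11 * 10 = 110
dim Spin(11) = 110/2 = 55


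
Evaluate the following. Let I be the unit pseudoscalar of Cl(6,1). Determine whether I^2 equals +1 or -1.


The pseudoscalar I = e1...e_n (product of all n generators) of Cl(p,q) satisfies I^2 = (-1)^(q + n(n-1)/2).
p = 6, q = 1, n = p + q = 7
n(n-1)/2 = 7 * 6 / 2 = 21
Exponent = q + n(n-1)/2 = 1 + 21 = 22
I^2 = (-1)^22 = +1


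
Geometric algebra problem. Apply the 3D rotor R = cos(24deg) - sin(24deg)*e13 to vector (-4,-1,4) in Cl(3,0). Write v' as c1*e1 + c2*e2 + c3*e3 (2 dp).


Rotor R = cos(24deg) - sin(24deg)*e13
Rotation angle theta = 2 * 24 = 48 degrees in the e13 plane (e1 -> e3).
The component perpendicular to the plane (e2) is invariant: v'_2 = v2 = -1.00
cos(48deg) = 0.6691, sin(48deg) = 0.7431
v'_1 = v1*cos(theta) - v3*sin(theta) = -4*0.6691 - 4*0.7431 = -5.65
v'_3 = v1*sin(theta) + v3*cos(theta) = -4*0.7431 + 4*0.6691 = -0.30
v' = -5.65*e1 - 1.00*e2 - 0.30*e3


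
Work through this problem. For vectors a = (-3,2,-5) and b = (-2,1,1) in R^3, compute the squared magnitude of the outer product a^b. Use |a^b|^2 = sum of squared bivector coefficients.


a wedge b = (a1*b2 - a2*b1)*e12 + (a1*b3 - a3*b1)*e13 + (a2*b3 - a3*b2)*e23
e12 coeff: (-3)*1 - 2*(-2) = -3 - (-4) = 1
e13 coeff: (-3)*1 - (-5)*(-2) = -3 - 10 = -13
e23 coeff: 2*1 - (-5)*1 = 2 - (-5) = 7
|a wedge b|^2 = 1^2 + (-13)^2 + 7^2
= 1 + 169 + 49
= 219


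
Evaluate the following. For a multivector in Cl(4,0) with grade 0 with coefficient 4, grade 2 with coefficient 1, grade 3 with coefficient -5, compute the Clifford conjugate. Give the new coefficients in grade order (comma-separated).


Clifford conjugate sign for grade k: (-1)^(k(k+1)/2)
Grade 0: (-1)^(0*1/2) = (-1)^0 = 1, coeff 4 -> 4
Grade 2: (-1)^(2*3/2) = (-1)^3 = -1, coeff 1 -> -1
Grade 3: (-1)^(3*4/2) = (-1)^6 = 1, coeff -5 -> -5
Conjugated coefficients: 4, -1, -5


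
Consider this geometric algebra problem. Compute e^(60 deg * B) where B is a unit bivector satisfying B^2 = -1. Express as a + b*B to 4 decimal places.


For a unit bivector B with B^2 = -1, the exponential series gives
e^(theta*B) = cos(theta) + sin(theta)*B (the GA analogue of Euler's formula).
theta = 60 degrees = 1.047198 rad
cos(60 deg) = 0.5000
sin(60 deg) = 0.8660
exp(theta*B) = 0.5000 + 0.8660*B


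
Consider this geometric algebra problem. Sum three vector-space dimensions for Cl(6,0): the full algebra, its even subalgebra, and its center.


n = 6 + 0 = 6
Total dim = 2^6 = 64
Even subalgebra dim = 2^5 = 32
n is even, so center dim = 1
Sum = 64 + 32 + 1 = 97


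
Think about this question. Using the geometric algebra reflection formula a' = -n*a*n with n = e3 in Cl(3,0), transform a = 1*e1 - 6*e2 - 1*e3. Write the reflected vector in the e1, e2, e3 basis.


Reflection formula: a' = -n*a*n, with n = e3 (unit vector, n^2 = 1).
For reflection through hyperplane perp to e3:
The component along e3 flips sign, others stay.
a = (1, -6, -1)
a' = (1, -6, 1)
a' = 1*e1 - 6*e2 + 1*e3


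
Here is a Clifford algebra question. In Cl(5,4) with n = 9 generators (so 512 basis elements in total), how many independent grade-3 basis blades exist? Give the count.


Number of grade-k basis blades in Cl(p,q) with n = p + q is C(n, k).
n = 5 + 4 = 9
C(9, 3) = 9! / (3! * 6!)
= 362880 / (6 * 720)
= 84


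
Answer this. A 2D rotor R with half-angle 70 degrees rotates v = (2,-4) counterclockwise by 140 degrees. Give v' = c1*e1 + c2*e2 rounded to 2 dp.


Rotor R = cos(70deg) - sin(70deg)*e12
Rotation angle theta = 2 * 70 = 140 degrees
v' = R*v*~R rotates v by theta.
cos(140deg) = -0.7660, sin(140deg) = 0.6428
v'_1 = 2*cos(140deg) - (-4)*sin(140deg)
= 2*(-0.7660) - (-4)*0.6428
= 1.04
v'_2 = 2*sin(140deg) + (-4)*cos(140deg)
= 2*0.6428 + (-4)*(-0.7660)
= 4.35
v' = 1.04*e1 + 4.35*e2


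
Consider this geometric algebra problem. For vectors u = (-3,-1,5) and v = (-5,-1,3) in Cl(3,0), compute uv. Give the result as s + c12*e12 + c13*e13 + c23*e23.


In Cl(3,0): e_i^2 = 1, e_ie_j = -e_je_i for i != j.
Scalar part = u . v = (-3)*(-5) + (-1)*(-1) + 5*3
= 15 + 1 + 15 = 31
e12 coeff = (-3)*(-1) - (-1)*(-5) = 3 - 5 = -2
e13 coeff = (-3)*3 - 5*(-5) = -9 - (-25) = 16
e23 coeff = (-1)*3 - 5*(-1) = -3 - (-5) = 2
uv = 31 - 2*e12 + 16*e13 + 2*e23


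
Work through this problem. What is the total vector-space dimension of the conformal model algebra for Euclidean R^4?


The conformal model of R^4 uses Cl(5,1): the 4 Euclidean generators plus two extra orthogonal generators e+ (e+^2 = +1) and e- (e-^2 = -1), from which the null vectors e0, einf are built.
Number of generators m = 4 + 2 = 6.
dim Cl(p,q) = 2^m = 2^6 = 64


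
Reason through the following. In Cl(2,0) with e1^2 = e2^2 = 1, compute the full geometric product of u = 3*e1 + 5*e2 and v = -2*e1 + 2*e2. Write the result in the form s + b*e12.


Expand: (3*e1 + 5*e2)(-2*e1 + 2*e2)
= 3*(-2)*e1e1 + 3*2*e1e2 + 5*(-2)*e2e1 + 5*2*e2e2
Using e1^2 = e2^2 = 1, e2e1 = -e1e2:
Scalar part s = 3*(-2) + 5*2 = -6 + 10 = 4
Bivector part b = 3*2 - 5*(-2) = 6 - (-10) = 16
uv = 4 + 16*e12


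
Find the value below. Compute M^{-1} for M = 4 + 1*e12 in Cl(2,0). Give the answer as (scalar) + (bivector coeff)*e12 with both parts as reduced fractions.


M = 4 + 1*e12, where e12^2 = -1.
Since M commutes with its reverse ~M = a - b*e12, M * ~M = a^2 - b^2*e12^2 = a^2 + b^2.
So M^{-1} = ~M / (a^2 + b^2) = (a - b*e12)/(a^2 + b^2).
a^2 + b^2 = 16 + 1 = 17
Scalar part = 4/17 = 4/17
Bivector coeff = -1/17 = -1/17
M^{-1} = 4/17 - 1/17*e12


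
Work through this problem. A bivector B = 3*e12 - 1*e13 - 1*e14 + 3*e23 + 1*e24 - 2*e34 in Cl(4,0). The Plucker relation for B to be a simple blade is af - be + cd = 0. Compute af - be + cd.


Plucker relation: af - be + cd
a*f = 3*(-2) = -6
b*e = (-1)*1 = -1
c*d = (-1)*3 = -3
af - be + cd = -6 - (-1) + (-3)
= -8


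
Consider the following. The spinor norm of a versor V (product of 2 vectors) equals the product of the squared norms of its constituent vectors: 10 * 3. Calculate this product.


Spinor norm N(V) = |v1|^2 * |v2|^2 * ... * |v2|^2
= 10 * 3
Running product: 10, 30
N(V) = 30


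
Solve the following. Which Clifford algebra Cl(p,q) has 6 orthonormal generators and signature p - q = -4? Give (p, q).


We need p + q = 6 and p - q = -4.
Adding: 2p = 6 + (-4) = 2, so p = 1.
Then q = 6 - 1 = 5.
(p, q) = (1, 5)


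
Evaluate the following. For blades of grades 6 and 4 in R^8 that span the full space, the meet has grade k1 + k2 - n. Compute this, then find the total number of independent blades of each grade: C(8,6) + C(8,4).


Meet grade = grade(A) + grade(B) - n
= 6 + 4 - 8 = 2
C(8,6) = 28
C(8,4) = 70
dim_A + dim_B = 28 + 70 = 98


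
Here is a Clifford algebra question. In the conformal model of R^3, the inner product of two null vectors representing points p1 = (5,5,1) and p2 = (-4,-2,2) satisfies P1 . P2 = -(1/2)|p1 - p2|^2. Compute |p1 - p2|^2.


p1 - p2 = (9, 7, -1)
|p1 - p2|^2 = 9^2 + 7^2 + (-1)^2
= 81 + 49 + 1
= 131


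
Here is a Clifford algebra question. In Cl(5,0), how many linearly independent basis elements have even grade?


Even subalgebra dimension = 2^(n-1)
n = 5 + 0 = 5
2^(5 - 1) = 2^4 = 16
Verification: sum of C(5,k) for even k = 1 + 10 + 5 = 16
Result = 16


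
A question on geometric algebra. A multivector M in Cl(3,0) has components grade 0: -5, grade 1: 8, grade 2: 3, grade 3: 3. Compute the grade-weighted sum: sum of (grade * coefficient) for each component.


Grade-weighted sum = sum of grade_k * coefficient_k
0*(-5) = 0
1*8 = 8
2*3 = 6
3*3 = 9
Total = 0 + 8 + 6 + 9 = 23


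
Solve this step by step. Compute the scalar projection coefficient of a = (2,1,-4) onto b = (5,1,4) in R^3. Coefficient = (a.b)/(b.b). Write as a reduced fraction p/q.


Projection coefficient = (a . b) / (b . b)
a . b = 2*5 + 1*1 + (-4)*4
= 10 + 1 + (-16) = -5
b . b = 5^2 + 1^2 + 4^2
= 25 + 1 + 16 = 42
Coefficient = -5/42
In lowest terms: -5/42


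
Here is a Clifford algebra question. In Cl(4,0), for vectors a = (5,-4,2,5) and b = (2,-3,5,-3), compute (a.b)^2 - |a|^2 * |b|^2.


a . b = 5*2 + (-4)*(-3) + 2*5 + 5*(-3)
= 10 + 12 + 10 + (-15) = 17
|a|^2 = 5^2 + (-4)^2 + 2^2 + 5^2 = 70
|b|^2 = 2^2 + (-3)^2 + 5^2 + (-3)^2 = 47
(a.b)^2 = 17^2 = 289
|a|^2 * |b|^2 = 70 * 47 = 3290
Result = 289 - 3290 = -3001


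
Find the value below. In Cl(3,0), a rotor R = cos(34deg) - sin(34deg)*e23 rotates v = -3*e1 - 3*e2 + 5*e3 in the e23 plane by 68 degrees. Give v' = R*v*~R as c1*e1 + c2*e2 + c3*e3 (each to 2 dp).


Rotor R = cos(34deg) - sin(34deg)*e23
Rotation angle theta = 2 * 34 = 68 degrees in the e23 plane (e2 -> e3).
The component perpendicular to the plane (e1) is invariant: v'_1 = v1 = -3.00
cos(68deg) = 0.3746, sin(68deg) = 0.9272
v'_2 = v2*cos(theta) - v3*sin(theta) = -3*0.3746 - 5*0.9272 = -5.76
v'_3 = v2*sin(theta) + v3*cos(theta) = -3*0.9272 + 5*0.3746 = -0.91
v' = -3.00*e1 - 5.76*e2 - 0.91*e3


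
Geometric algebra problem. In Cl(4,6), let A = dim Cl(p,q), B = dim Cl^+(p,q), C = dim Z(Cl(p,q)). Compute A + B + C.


n = 4 + 6 = 10
Total dim = 2^10 = 1024
Even subalgebra dim = 2^9 = 512
n is even, so center dim = 1
Sum = 1024 + 512 + 1 = 1537


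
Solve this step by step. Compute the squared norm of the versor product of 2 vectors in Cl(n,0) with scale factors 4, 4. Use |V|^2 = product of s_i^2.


Each vector v_i has |v_i|^2 = s_i^2
Squared scales: 4^2 = 16, 4^2 = 16
|V|^2 = 16 * 16
= 256


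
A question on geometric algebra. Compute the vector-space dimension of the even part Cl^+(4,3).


Even subalgebra dimension = 2^(n-1)
n = 4 + 3 = 7
2^(7 - 1) = 2^6 = 64
Verification: sum of C(7,k) for even k = 1 + 21 + 35 + 7 = 64
Result = 64


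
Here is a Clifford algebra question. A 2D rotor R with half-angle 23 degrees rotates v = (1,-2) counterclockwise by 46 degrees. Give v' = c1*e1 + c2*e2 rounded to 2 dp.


Rotor R = cos(23deg) - sin(23deg)*e12
Rotation angle theta = 2 * 23 = 46 degrees
v' = R*v*~R rotates v by theta.
cos(46deg) = 0.6947, sin(46deg) = 0.7193
v'_1 = 1*cos(46deg) - (-2)*sin(46deg)
= 1*0.6947 - (-2)*0.7193
= 2.13
v'_2 = 1*sin(46deg) + (-2)*cos(46deg)
= 1*0.7193 + (-2)*0.6947
= -0.67
v' = 2.13*e1 - 0.67*e2


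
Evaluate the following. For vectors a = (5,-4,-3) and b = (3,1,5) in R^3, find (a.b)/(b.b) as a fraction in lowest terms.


Projection coefficient = (a . b) / (b . b)
a . b = 5*3 + (-4)*1 + (-3)*5
= 15 + (-4) + (-15) = -4
b . b = 3^2 + 1^2 + 5^2
= 9 + 1 + 25 = 35
Coefficient = -4/35
In lowest terms: -4/35


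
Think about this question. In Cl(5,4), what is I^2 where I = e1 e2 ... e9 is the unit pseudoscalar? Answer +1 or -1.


The pseudoscalar I = e1...e_n (product of all n generators) of Cl(p,q) satisfies I^2 = (-1)^(q + n(n-1)/2).
p = 5, q = 4, n = p + q = 9
n(n-1)/2 = 9 * 8 / 2 = 36
Exponent = q + n(n-1)/2 = 4 + 36 = 40
I^2 = (-1)^40 = +1


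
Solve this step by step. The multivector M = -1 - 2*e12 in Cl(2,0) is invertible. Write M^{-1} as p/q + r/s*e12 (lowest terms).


M = -1 - 2*e12, where e12^2 = -1.
Since M commutes with its reverse ~M = a - b*e12, M * ~M = a^2 - b^2*e12^2 = a^2 + b^2.
So M^{-1} = ~M / (a^2 + b^2) = (a - b*e12)/(a^2 + b^2).
a^2 + b^2 = 1 + 4 = 5
Scalar part = -1/5 = -1/5
Bivector coeff = 2/5 = 2/5
M^{-1} = -1/5 + 2/5*e12


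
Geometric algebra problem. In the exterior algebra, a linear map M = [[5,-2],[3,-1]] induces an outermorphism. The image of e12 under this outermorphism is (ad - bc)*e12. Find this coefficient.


The outermorphism of a linear map f sends e1^e2 to f(e1)^f(e2).
f(e1) = 5*e1 + 3*e2
f(e2) = -2*e1 - 1*e2
f(e1) ^ f(e2) = (5*e1 + 3*e2) ^ (-2*e1 - 1*e2)
= 5*(-1)*e12 + 3*(-2)*e21
= (-5 - (-6))*e12
= 1*e12
Coefficient = 1


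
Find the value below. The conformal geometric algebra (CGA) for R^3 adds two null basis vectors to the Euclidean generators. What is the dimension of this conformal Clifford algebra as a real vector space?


The conformal model of R^3 uses Cl(4,1): the 3 Euclidean generators plus two extra orthogonal generators e+ (e+^2 = +1) and e- (e-^2 = -1), from which the null vectors e0, einf are built.
Number of generators m = 3 + 2 = 5.
dim Cl(p,q) = 2^m = 2^5 = 32


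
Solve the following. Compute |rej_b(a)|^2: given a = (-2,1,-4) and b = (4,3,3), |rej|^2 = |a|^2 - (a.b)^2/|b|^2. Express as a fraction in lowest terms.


|a|^2 = (-2)^2 + 1^2 + (-4)^2 = 21
|b|^2 = 4^2 + 3^2 + 3^2 = 34
a . b = (-2)*4 + 1*3 + (-4)*3 = -17
(a.b)^2 = (-17)^2 = 289
|rej|^2 = 21 - 289/34
= (714 - 289)/34
= 425/34
In lowest terms: 25/2


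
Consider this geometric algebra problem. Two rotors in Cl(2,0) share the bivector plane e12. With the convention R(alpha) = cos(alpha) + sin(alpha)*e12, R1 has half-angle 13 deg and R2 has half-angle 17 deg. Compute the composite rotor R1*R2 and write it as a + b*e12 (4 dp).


Same-plane rotors commute and their half-angles add:
R1*R2 = cos(a1 + a2) + sin(a1 + a2)*e12.
a1 + a2 = 13 + 17 = 30 deg
cos(30 deg) = 0.8660
sin(30 deg) = 0.5000
R1*R2 = 0.8660 + 0.5000*e12


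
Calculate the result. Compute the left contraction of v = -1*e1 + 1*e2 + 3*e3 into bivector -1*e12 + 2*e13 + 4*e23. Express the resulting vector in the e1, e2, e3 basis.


Left contraction v _| B = <vB>_1 (grade-1 part of the geometric product vB).
Using e1_|e12 = e2, e2_|e12 = -e1, e1_|e13 = e3, e3_|e13 = -e1, e2_|e23 = e3, e3_|e23 = -e2:
e1 coeff: -v2*b12 - v3*b13 = -(1)*(-1) - (3)*(2) = -5
e2 coeff: v1*b12 - v3*b23 = (-1)*(-1) - (3)*(4) = -11
e3 coeff: v1*b13 + v2*b23 = (-1)*(2) + (1)*(4) = 2
v _| B = -5*e1 - 11*e2 + 2*e3


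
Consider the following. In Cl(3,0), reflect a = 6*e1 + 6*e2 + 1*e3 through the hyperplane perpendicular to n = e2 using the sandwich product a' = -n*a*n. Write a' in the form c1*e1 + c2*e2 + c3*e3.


Reflection formula: a' = -n*a*n, with n = e2 (unit vector, n^2 = 1).
For reflection through hyperplane perp to e2:
The component along e2 flips sign, others stay.
a = (6, 6, 1)
a' = (6, -6, 1)
a' = 6*e1 - 6*e2 + 1*e3


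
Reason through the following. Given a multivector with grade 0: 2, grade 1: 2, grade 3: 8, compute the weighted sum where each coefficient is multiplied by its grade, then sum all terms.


Grade-weighted sum = sum of grade_k * coefficient_k
0*2 = 0
1*2 = 2
3*8 = 24
Total = 0 + 2 + 24 = 26


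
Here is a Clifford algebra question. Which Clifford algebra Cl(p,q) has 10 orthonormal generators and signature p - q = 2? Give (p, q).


We need p + q = 10 and p - q = 2.
Adding: 2p = 10 + 2 = 12, so p = 6.
Then q = 10 - 6 = 4.
(p, q) = (6, 4)


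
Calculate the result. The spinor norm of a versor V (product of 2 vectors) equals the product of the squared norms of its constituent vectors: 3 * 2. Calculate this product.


Spinor norm N(V) = |v1|^2 * |v2|^2 * ... * |v2|^2
= 3 * 2
Running product: 3, 6
N(V) = 6


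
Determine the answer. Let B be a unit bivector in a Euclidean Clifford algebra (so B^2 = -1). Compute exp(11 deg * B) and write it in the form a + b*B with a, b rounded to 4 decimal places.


For a unit bivector B with B^2 = -1, the exponential series gives
e^(theta*B) = cos(theta) + sin(theta)*B (the GA analogue of Euler's formula).
theta = 11 degrees = 0.191986 rad
cos(11 deg) = 0.9816
sin(11 deg) = 0.1908
exp(theta*B) = 0.9816 + 0.1908*B


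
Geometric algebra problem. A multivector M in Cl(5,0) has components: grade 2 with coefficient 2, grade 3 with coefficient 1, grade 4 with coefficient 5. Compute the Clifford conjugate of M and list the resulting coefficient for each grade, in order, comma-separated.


Clifford conjugate sign for grade k: (-1)^(k(k+1)/2)
Grade 2: (-1)^(2*3/2) = (-1)^3 = -1, coeff 2 -> -2
Grade 3: (-1)^(3*4/2) = (-1)^6 = 1, coeff 1 -> 1
Grade 4: (-1)^(4*5/2) = (-1)^10 = 1, coeff 5 -> 5
Conjugated coefficients: -2, 1, 5


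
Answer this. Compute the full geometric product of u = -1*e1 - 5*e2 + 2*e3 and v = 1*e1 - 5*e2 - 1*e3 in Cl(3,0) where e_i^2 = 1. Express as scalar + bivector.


In Cl(3,0): e_i^2 = 1, e_ie_j = -e_je_i for i != j.
Scalar part = u . v = (-1)*1 + (-5)*(-5) + 2*(-1)
= -1 + 25 + (-2) = 22
e12 coeff = (-1)*(-5) - (-5)*1 = 5 - (-5) = 10
e13 coeff = (-1)*(-1) - 2*1 = 1 - 2 = -1
e23 coeff = (-5)*(-1) - 2*(-5) = 5 - (-10) = 15
uv = 22 + 10*e12 - 1*e13 + 15*e23


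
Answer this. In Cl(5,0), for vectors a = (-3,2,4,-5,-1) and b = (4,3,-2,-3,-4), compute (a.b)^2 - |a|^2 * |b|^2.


a . b = (-3)*4 + 2*3 + 4*(-2) + (-5)*(-3) + (-1)*(-4)
= -12 + 6 + (-8) + 15 + 4 = 5
|a|^2 = (-3)^2 + 2^2 + 4^2 + (-5)^2 + (-1)^2 = 55
|b|^2 = 4^2 + 3^2 + (-2)^2 + (-3)^2 + (-4)^2 = 54
(a.b)^2 = 5^2 = 25
|a|^2 * |b|^2 = 55 * 54 = 2970
Result = 25 - 2970 = -2945


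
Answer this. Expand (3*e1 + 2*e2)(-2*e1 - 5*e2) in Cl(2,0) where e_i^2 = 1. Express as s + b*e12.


Expand: (3*e1 + 2*e2)(-2*e1 - 5*e2)
= 3*(-2)*e1e1 + 3*(-5)*e1e2 + 2*(-2)*e2e1 + 2*(-5)*e2e2
Using e1^2 = e2^2 = 1, e2e1 = -e1e2:
Scalar part s = 3*(-2) + 2*(-5) = -6 + (-10) = -16
Bivector part b = 3*(-5) - 2*(-2) = -15 - (-4) = -11
uv = -16 - 11*e12


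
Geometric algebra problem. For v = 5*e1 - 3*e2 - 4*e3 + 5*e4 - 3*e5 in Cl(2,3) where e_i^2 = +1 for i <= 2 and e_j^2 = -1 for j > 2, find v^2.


v^2 = sum of c_i^2 * e_i^2
Positive signature terms (e_i^2 = +1): 5^2 + (-3)^2 = 34
Negative signature terms (e_j^2 = -1): (-4)^2 + 5^2 + (-3)^2 = 50
v^2 = 34 - 50 = -16


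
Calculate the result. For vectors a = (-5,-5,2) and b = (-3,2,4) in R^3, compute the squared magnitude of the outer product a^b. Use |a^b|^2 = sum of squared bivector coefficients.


a wedge b = (a1*b2 - a2*b1)*e12 + (a1*b3 - a3*b1)*e13 + (a2*b3 - a3*b2)*e23
e12 coeff: (-5)*2 - (-5)*(-3) = -10 - 15 = -25
e13 coeff: (-5)*4 - 2*(-3) = -20 - (-6) = -14
e23 coeff: (-5)*4 - 2*2 = -20 - 4 = -24
|a wedge b|^2 = (-25)^2 + (-14)^2 + (-24)^2
= 625 + 196 + 576
= 1397


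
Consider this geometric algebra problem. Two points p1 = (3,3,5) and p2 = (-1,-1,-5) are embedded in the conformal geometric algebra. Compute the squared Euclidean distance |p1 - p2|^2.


p1 - p2 = (4, 4, 10)
|p1 - p2|^2 = 4^2 + 4^2 + 10^2
= 16 + 16 + 100
= 132


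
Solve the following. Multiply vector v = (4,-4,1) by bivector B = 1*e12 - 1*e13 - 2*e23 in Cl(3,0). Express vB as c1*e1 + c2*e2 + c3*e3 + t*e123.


vB has grade-1 (vector) and grade-3 (trivector) parts: vB = (v _| B) + (v ^ B).
Vector part <vB>_1:
  e1: -v2*b12 - v3*b13 = -(-4)*(1) - (1)*(-1) = 5
  e2: v1*b12 - v3*b23 = (4)*(1) - (1)*(-2) = 6
  e3: v1*b13 + v2*b23 = (4)*(-1) + (-4)*(-2) = 4
Trivector part <vB>_3:
  e123: v1*b23 - v2*b13 + v3*b12 = (4)*(-2) - (-4)*(-1) + (1)*(1) = -11
vB = 5*e1 + 6*e2 + 4*e3 - 11*e123


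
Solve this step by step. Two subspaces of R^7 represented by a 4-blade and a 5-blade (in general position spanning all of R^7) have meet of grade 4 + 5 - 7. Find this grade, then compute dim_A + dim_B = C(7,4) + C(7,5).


Meet grade = grade(A) + grade(B) - n
= 4 + 5 - 7 = 2
C(7,4) = 35
C(7,5) = 21
dim_A + dim_B = 35 + 21 = 56


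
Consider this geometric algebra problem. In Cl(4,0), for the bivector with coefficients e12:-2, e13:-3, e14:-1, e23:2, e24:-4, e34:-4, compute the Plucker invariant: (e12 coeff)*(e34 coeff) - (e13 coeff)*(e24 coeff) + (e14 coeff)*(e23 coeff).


Plucker relation: af - be + cd
a*f = (-2)*(-4) = 8
b*e = (-3)*(-4) = 12
c*d = (-1)*2 = -2
af - be + cd = 8 - 12 + (-2)
= -6


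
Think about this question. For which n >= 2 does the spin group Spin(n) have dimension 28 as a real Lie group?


dim Spin(n) = dim so(n) = n(n-1)/2.
Solve n(n-1)/2 = 28, i.e. n^2 - n - 56 = 0.
Discriminant = 1 + 8*28 = 225
n = (1 + sqrt(225))/2 = (1 + 15)/2 = 8


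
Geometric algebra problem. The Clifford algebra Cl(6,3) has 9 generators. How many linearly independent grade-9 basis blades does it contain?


Number of grade-k basis blades in Cl(p,q) with n = p + q is C(n, k).
n = 6 + 3 = 9
C(9, 9) = 9! / (9! * 0!)
= 362880 / (362880 * 1)
= 1


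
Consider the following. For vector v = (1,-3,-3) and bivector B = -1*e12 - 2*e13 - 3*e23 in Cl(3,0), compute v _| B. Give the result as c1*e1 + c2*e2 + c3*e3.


Left contraction v _| B = <vB>_1 (grade-1 part of the geometric product vB).
Using e1_|e12 = e2, e2_|e12 = -e1, e1_|e13 = e3, e3_|e13 = -e1, e2_|e23 = e3, e3_|e23 = -e2:
e1 coeff: -v2*b12 - v3*b13 = -(-3)*(-1) - (-3)*(-2) = -9
e2 coeff: v1*b12 - v3*b23 = (1)*(-1) - (-3)*(-3) = -10
e3 coeff: v1*b13 + v2*b23 = (1)*(-2) + (-3)*(-3) = 7
v _| B = -9*e1 - 10*e2 + 7*e3


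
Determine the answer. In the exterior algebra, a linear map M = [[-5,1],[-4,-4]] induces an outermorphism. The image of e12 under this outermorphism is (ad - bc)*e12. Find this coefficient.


The outermorphism of a linear map f sends e1^e2 to f(e1)^f(e2).
f(e1) = -5*e1 - 4*e2
f(e2) = 1*e1 - 4*e2
f(e1) ^ f(e2) = (-5*e1 - 4*e2) ^ (1*e1 - 4*e2)
= (-5)*(-4)*e12 + (-4)*1*e21
= (20 - (-4))*e12
= 24*e12
Coefficient = 24


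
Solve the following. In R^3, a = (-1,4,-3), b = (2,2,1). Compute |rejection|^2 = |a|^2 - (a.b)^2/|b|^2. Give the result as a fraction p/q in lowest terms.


|a|^2 = (-1)^2 + 4^2 + (-3)^2 = 26
|b|^2 = 2^2 + 2^2 + 1^2 = 9
a . b = (-1)*2 + 4*2 + (-3)*1 = 3
(a.b)^2 = 3^2 = 9
|rej|^2 = 26 - 9/9
= (234 - 9)/9
= 225/9
In lowest terms: 25/1


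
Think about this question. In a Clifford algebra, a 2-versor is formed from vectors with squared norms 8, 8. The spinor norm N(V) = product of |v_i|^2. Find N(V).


Spinor norm N(V) = |v1|^2 * |v2|^2 * ... * |v2|^2
= 8 * 8
Running product: 8, 64
N(V) = 64


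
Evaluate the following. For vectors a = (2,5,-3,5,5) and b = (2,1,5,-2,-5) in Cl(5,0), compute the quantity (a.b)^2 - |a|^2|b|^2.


a . b = 2*2 + 5*1 + (-3)*5 + 5*(-2) + 5*(-5)
= 4 + 5 + (-15) + (-10) + (-25) = -41
|a|^2 = 2^2 + 5^2 + (-3)^2 + 5^2 + 5^2 = 88
|b|^2 = 2^2 + 1^2 + 5^2 + (-2)^2 + (-5)^2 = 59
(a.b)^2 = (-41)^2 = 1681
|a|^2 * |b|^2 = 88 * 59 = 5192
Result = 1681 - 5192 = -3511


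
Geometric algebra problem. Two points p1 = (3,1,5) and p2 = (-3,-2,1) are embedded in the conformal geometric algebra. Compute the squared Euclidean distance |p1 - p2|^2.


p1 - p2 = (6, 3, 4)
|p1 - p2|^2 = 6^2 + 3^2 + 4^2
= 36 + 9 + 16
= 61


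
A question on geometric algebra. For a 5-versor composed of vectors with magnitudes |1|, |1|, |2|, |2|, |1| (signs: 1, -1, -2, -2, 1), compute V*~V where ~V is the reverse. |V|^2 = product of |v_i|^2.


Each vector v_i has |v_i|^2 = s_i^2
Squared scales: 1^2 = 1, (-1)^2 = 1, (-2)^2 = 4, (-2)^2 = 4, 1^2 = 1
|V|^2 = 1 * 1 * 4 * 4 * 1
= 16


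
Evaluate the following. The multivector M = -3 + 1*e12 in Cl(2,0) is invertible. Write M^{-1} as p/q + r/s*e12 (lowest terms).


M = -3 + 1*e12, where e12^2 = -1.
Since M commutes with its reverse ~M = a - b*e12, M * ~M = a^2 - b^2*e12^2 = a^2 + b^2.
So M^{-1} = ~M / (a^2 + b^2) = (a - b*e12)/(a^2 + b^2).
a^2 + b^2 = 9 + 1 = 10
Scalar part = -3/10 = -3/10
Bivector coeff = -1/10 = -1/10
M^{-1} = -3/10 - 1/10*e12


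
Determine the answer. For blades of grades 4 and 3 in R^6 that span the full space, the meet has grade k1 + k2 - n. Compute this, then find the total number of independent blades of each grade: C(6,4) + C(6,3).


Meet grade = grade(A) + grade(B) - n
= 4 + 3 - 6 = 1
C(6,4) = 15
C(6,3) = 20
dim_A + dim_B = 15 + 20 = 35


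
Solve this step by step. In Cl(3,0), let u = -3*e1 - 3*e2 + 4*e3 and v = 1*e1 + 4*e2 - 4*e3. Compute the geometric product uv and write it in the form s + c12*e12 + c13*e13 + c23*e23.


In Cl(3,0): e_i^2 = 1, e_ie_j = -e_je_i for i != j.
Scalar part = u . v = (-3)*1 + (-3)*4 + 4*(-4)
= -3 + (-12) + (-16) = -31
e12 coeff = (-3)*4 - (-3)*1 = -12 - (-3) = -9
e13 coeff = (-3)*(-4) - 4*1 = 12 - 4 = 8
e23 coeff = (-3)*(-4) - 4*4 = 12 - 16 = -4
uv = -31 - 9*e12 + 8*e13 - 4*e23


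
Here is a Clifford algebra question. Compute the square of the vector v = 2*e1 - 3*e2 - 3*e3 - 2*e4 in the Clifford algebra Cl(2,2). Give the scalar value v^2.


v^2 = sum of c_i^2 * e_i^2
Positive signature terms (e_i^2 = +1): 2^2 + (-3)^2 = 13
Negative signature terms (e_j^2 = -1): (-3)^2 + (-2)^2 = 13
v^2 = 13 - 13 = 0


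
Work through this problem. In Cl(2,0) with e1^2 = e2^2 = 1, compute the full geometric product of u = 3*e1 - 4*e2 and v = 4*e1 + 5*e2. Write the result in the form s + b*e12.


Expand: (3*e1 - 4*e2)(4*e1 + 5*e2)
= 3*4*e1e1 + 3*5*e1e2 + (-4)*4*e2e1 + (-4)*5*e2e2
Using e1^2 = e2^2 = 1, e2e1 = -e1e2:
Scalar part s = 3*4 + (-4)*5 = 12 + (-20) = -8
Bivector part b = 3*5 - (-4)*4 = 15 - (-16) = 31
uv = -8 + 31*e12


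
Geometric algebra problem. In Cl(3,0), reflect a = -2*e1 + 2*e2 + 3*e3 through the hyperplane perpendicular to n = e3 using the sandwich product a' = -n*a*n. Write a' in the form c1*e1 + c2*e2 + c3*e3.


Reflection formula: a' = -n*a*n, with n = e3 (unit vector, n^2 = 1).
For reflection through hyperplane perp to e3:
The component along e3 flips sign, others stay.
a = (-2, 2, 3)
a' = (-2, 2, -3)
a' = -2*e1 + 2*e2 - 3*e3


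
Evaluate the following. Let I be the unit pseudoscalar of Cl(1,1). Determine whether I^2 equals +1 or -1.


The pseudoscalar I = e1...e_n (product of all n generators) of Cl(p,q) satisfies I^2 = (-1)^(q + n(n-1)/2).
p = 1, q = 1, n = p + q = 2
n(n-1)/2 = 2 * 1 / 2 = 1
Exponent = q + n(n-1)/2 = 1 + 1 = 2
I^2 = (-1)^2 = +1


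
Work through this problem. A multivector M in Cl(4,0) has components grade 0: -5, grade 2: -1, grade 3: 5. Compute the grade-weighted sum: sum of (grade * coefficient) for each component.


Grade-weighted sum = sum of grade_k * coefficient_k
0*(-5) = 0
2*(-1) = -2
3*5 = 15
Total = 0 + (-2) + 15 = 13


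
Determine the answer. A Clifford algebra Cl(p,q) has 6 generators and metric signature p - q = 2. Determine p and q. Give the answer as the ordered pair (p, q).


We need p + q = 6 and p - q = 2.
Adding: 2p = 6 + 2 = 8, so p = 4.
Then q = 6 - 4 = 2.
(p, q) = (4, 2)


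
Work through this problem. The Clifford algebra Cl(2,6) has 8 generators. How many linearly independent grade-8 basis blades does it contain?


Number of grade-k basis blades in Cl(p,q) with n = p + q is C(n, k).
n = 2 + 6 = 8
C(8, 8) = 8! / (8! * 0!)
= 40320 / (40320 * 1)
= 1


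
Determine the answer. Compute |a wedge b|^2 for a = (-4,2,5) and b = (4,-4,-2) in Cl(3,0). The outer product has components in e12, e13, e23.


a wedge b = (a1*b2 - a2*b1)*e12 + (a1*b3 - a3*b1)*e13 + (a2*b3 - a3*b2)*e23
e12 coeff: (-4)*(-4) - 2*4 = 16 - 8 = 8
e13 coeff: (-4)*(-2) - 5*4 = 8 - 20 = -12
e23 coeff: 2*(-2) - 5*(-4) = -4 - (-20) = 16
|a wedge b|^2 = 8^2 + (-12)^2 + 16^2
= 64 + 144 + 256
= 464


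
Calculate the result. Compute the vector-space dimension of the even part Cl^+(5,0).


Even subalgebra dimension = 2^(n-1)
n = 5 + 0 = 5
2^(5 - 1) = 2^4 = 16
Verification: sum of C(5,k) for even k = 1 + 10 + 5 = 16
Result = 16


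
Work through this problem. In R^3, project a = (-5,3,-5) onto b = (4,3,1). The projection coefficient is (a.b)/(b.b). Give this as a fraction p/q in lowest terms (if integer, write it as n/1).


Projection coefficient = (a . b) / (b . b)
a . b = (-5)*4 + 3*3 + (-5)*1
= -20 + 9 + (-5) = -16
b . b = 4^2 + 3^2 + 1^2
= 16 + 9 + 1 = 26
Coefficient = -16/26
In lowest terms: -8/13


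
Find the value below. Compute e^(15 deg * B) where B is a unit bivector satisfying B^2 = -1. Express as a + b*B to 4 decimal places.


For a unit bivector B with B^2 = -1, the exponential series gives
e^(theta*B) = cos(theta) + sin(theta)*B (the GA analogue of Euler's formula).
theta = 15 degrees = 0.261799 rad
cos(15 deg) = 0.9659
sin(15 deg) = 0.2588
exp(theta*B) = 0.9659 + 0.2588*B


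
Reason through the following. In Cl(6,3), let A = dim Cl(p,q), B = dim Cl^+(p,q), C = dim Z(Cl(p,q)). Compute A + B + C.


n = 6 + 3 = 9
Total dim = 2^9 = 512
Even subalgebra dim = 2^8 = 256
n is odd, so center dim = 2
Sum = 512 + 256 + 2 = 770


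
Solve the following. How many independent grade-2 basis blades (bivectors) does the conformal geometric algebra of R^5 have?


The conformal model of R^5 uses Cl(6,1) with m = 5 + 2 = 7 generators.
Number of grade-2 blades = C(m, 2) = C(7, 2)
= 7*6/2 = 21


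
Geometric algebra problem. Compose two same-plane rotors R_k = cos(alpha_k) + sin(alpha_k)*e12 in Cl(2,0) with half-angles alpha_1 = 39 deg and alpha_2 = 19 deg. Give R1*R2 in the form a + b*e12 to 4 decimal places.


Same-plane rotors commute and their half-angles add:
R1*R2 = cos(a1 + a2) + sin(a1 + a2)*e12.
a1 + a2 = 39 + 19 = 58 deg
cos(58 deg) = 0.5299
sin(58 deg) = 0.8480
R1*R2 = 0.5299 + 0.8480*e12


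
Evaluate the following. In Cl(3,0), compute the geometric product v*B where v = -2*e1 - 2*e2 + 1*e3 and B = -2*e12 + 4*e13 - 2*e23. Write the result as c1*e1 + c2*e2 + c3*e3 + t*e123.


vB has grade-1 (vector) and grade-3 (trivector) parts: vB = (v _| B) + (v ^ B).
Vector part <vB>_1:
  e1: -v2*b12 - v3*b13 = -(-2)*(-2) - (1)*(4) = -8
  e2: v1*b12 - v3*b23 = (-2)*(-2) - (1)*(-2) = 6
  e3: v1*b13 + v2*b23 = (-2)*(4) + (-2)*(-2) = -4
Trivector part <vB>_3:
  e123: v1*b23 - v2*b13 + v3*b12 = (-2)*(-2) - (-2)*(4) + (1)*(-2) = 10
vB = -8*e1 + 6*e2 - 4*e3 + 10*e123


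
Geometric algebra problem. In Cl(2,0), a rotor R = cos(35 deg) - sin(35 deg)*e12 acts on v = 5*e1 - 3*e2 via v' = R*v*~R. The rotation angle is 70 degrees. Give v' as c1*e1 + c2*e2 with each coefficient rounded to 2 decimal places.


Rotor R = cos(35deg) - sin(35deg)*e12
Rotation angle theta = 2 * 35 = 70 degrees
v' = R*v*~R rotates v by theta.
cos(70deg) = 0.3420, sin(70deg) = 0.9397
v'_1 = 5*cos(70deg) - (-3)*sin(70deg)
= 5*0.3420 - (-3)*0.9397
= 4.53
v'_2 = 5*sin(70deg) + (-3)*cos(70deg)
= 5*0.9397 + (-3)*0.3420
= 3.67
v' = 4.53*e1 + 3.67*e2


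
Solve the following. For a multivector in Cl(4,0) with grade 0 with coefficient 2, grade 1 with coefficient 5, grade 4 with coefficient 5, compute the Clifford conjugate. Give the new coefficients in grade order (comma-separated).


Clifford conjugate sign for grade k: (-1)^(k(k+1)/2)
Grade 0: (-1)^(0*1/2) = (-1)^0 = 1, coeff 2 -> 2
Grade 1: (-1)^(1*2/2) = (-1)^1 = -1, coeff 5 -> -5
Grade 4: (-1)^(4*5/2) = (-1)^10 = 1, coeff 5 -> 5
Conjugated coefficients: 2, -5, 5


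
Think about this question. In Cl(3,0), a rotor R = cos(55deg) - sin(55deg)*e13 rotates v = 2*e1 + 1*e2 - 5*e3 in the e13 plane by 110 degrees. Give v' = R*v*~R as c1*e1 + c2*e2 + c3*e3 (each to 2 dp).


Rotor R = cos(55deg) - sin(55deg)*e13
Rotation angle theta = 2 * 55 = 110 degrees in the e13 plane (e1 -> e3).
The component perpendicular to the plane (e2) is invariant: v'_2 = v2 = 1.00
cos(110deg) = -0.3420, sin(110deg) = 0.9397
v'_1 = v1*cos(theta) - v3*sin(theta) = 2*(-0.3420) - (-5)*0.9397 = 4.01
v'_3 = v1*sin(theta) + v3*cos(theta) = 2*0.9397 + (-5)*(-0.3420) = 3.59
v' = 4.01*e1 + 1.00*e2 + 3.59*e3


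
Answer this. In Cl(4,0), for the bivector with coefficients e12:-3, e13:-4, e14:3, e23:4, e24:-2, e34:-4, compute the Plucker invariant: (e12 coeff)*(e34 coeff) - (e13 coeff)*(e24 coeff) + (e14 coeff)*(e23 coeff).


Plucker relation: af - be + cd
a*f = (-3)*(-4) = 12
b*e = (-4)*(-2) = 8
c*d = 3*4 = 12
af - be + cd = 12 - 8 + 12
= 16


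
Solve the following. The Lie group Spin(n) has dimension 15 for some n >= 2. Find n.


dim Spin(n) = dim so(n) = n(n-1)/2.
Solve n(n-1)/2 = 15, i.e. n^2 - n - 30 = 0.
Discriminant = 1 + 8*15 = 121
n = (1 + sqrt(121))/2 = (1 + 11)/2 = 6


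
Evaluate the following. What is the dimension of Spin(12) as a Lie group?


Spin(n) double-covers SO(n); both have Lie algebra so(n) of dimension n(n-1)/2.
n = 12
n(n-1) = 12 * 11 = 132
dim Spin(12) = 132/2 = 66


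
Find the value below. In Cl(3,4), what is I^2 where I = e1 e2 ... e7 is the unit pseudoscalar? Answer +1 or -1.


The pseudoscalar I = e1...e_n (product of all n generators) of Cl(p,q) satisfies I^2 = (-1)^(q + n(n-1)/2).
p = 3, q = 4, n = p + q = 7
n(n-1)/2 = 7 * 6 / 2 = 21
Exponent = q + n(n-1)/2 = 4 + 21 = 25
I^2 = (-1)^25 = -1


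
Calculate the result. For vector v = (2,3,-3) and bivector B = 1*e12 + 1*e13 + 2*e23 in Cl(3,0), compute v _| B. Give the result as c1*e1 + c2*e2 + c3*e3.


Left contraction v _| B = <vB>_1 (grade-1 part of the geometric product vB).
Using e1_|e12 = e2, e2_|e12 = -e1, e1_|e13 = e3, e3_|e13 = -e1, e2_|e23 = e3, e3_|e23 = -e2:
e1 coeff: -v2*b12 - v3*b13 = -(3)*(1) - (-3)*(1) = 0
e2 coeff: v1*b12 - v3*b23 = (2)*(1) - (-3)*(2) = 8
e3 coeff: v1*b13 + v2*b23 = (2)*(1) + (3)*(2) = 8
v _| B = 0*e1 + 8*e2 + 8*e3


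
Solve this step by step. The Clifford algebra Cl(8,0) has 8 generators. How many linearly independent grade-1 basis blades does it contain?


Number of grade-k basis blades in Cl(p,q) with n = p + q is C(n, k).
n = 8 + 0 = 8
C(8, 1) = 8! / (1! * 7!)
= 40320 / (1 * 5040)
= 8


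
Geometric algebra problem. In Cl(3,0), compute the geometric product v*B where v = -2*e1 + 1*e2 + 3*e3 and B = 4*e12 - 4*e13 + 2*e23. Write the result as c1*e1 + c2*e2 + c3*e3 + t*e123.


vB has grade-1 (vector) and grade-3 (trivector) parts: vB = (v _| B) + (v ^ B).
Vector part <vB>_1:
  e1: -v2*b12 - v3*b13 = -(1)*(4) - (3)*(-4) = 8
  e2: v1*b12 - v3*b23 = (-2)*(4) - (3)*(2) = -14
  e3: v1*b13 + v2*b23 = (-2)*(-4) + (1)*(2) = 10
Trivector part <vB>_3:
  e123: v1*b23 - v2*b13 + v3*b12 = (-2)*(2) - (1)*(-4) + (3)*(4) = 12
vB = 8*e1 - 14*e2 + 10*e3 + 12*e123


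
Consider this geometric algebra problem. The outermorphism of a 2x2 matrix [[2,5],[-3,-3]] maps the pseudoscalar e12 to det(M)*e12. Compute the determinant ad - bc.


The outermorphism of a linear map f sends e1^e2 to f(e1)^f(e2).
f(e1) = 2*e1 - 3*e2
f(e2) = 5*e1 - 3*e2
f(e1) ^ f(e2) = (2*e1 - 3*e2) ^ (5*e1 - 3*e2)
= 2*(-3)*e12 + (-3)*5*e21
= (-6 - (-15))*e12
= 9*e12
Coefficient = 9


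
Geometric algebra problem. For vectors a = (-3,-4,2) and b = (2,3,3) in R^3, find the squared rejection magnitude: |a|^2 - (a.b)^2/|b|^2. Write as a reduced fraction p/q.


|a|^2 = (-3)^2 + (-4)^2 + 2^2 = 29
|b|^2 = 2^2 + 3^2 + 3^2 = 22
a . b = (-3)*2 + (-4)*3 + 2*3 = -12
(a.b)^2 = (-12)^2 = 144
|rej|^2 = 29 - 144/22
= (638 - 144)/22
= 494/22
In lowest terms: 247/11


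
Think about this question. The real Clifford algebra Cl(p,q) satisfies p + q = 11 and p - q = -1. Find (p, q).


We need p + q = 11 and p - q = -1.
Adding: 2p = 11 + (-1) = 10, so p = 5.
Then q = 11 - 5 = 6.
(p, q) = (5, 6)


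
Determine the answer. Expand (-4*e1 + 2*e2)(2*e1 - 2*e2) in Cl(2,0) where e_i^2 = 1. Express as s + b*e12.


Expand: (-4*e1 + 2*e2)(2*e1 - 2*e2)
= (-4)*2*e1e1 + (-4)*(-2)*e1e2 + 2*2*e2e1 + 2*(-2)*e2e2
Using e1^2 = e2^2 = 1, e2e1 = -e1e2:
Scalar part s = (-4)*2 + 2*(-2) = -8 + (-4) = -12
Bivector part b = (-4)*(-2) - 2*2 = 8 - 4 = 4
uv = -12 + 4*e12


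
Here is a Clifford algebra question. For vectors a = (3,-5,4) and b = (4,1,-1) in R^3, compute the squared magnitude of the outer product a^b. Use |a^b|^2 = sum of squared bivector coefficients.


a wedge b = (a1*b2 - a2*b1)*e12 + (a1*b3 - a3*b1)*e13 + (a2*b3 - a3*b2)*e23
e12 coeff: 3*1 - (-5)*4 = 3 - (-20) = 23
e13 coeff: 3*(-1) - 4*4 = -3 - 16 = -19
e23 coeff: (-5)*(-1) - 4*1 = 5 - 4 = 1
|a wedge b|^2 = 23^2 + (-19)^2 + 1^2
= 529 + 361 + 1
= 891


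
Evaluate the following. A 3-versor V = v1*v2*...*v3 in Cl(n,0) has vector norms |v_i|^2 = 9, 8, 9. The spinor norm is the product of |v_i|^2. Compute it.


Spinor norm N(V) = |v1|^2 * |v2|^2 * ... * |v3|^2
= 9 * 8 * 9
Running product: 9, 72, 648
N(V) = 648


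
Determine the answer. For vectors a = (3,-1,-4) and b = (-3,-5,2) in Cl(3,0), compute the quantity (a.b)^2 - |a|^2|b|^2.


a . b = 3*(-3) + (-1)*(-5) + (-4)*2
= -9 + 5 + (-8) = -12
|a|^2 = 3^2 + (-1)^2 + (-4)^2 = 26
|b|^2 = (-3)^2 + (-5)^2 + 2^2 = 38
(a.b)^2 = (-12)^2 = 144
|a|^2 * |b|^2 = 26 * 38 = 988
Result = 144 - 988 = -844


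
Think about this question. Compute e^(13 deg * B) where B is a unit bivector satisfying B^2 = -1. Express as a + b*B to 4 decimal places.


For a unit bivector B with B^2 = -1, the exponential series gives
e^(theta*B) = cos(theta) + sin(theta)*B (the GA analogue of Euler's formula).
theta = 13 degrees = 0.226893 rad
cos(13 deg) = 0.9744
sin(13 deg) = 0.2250
exp(theta*B) = 0.9744 + 0.2250*B


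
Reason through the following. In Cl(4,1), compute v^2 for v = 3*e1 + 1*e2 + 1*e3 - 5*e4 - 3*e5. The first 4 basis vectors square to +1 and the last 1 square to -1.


v^2 = sum of c_i^2 * e_i^2
Positive signature terms (e_i^2 = +1): 3^2 + 1^2 + 1^2 + (-5)^2 = 36
Negative signature terms (e_j^2 = -1): (-3)^2 = 9
v^2 = 36 - 9 = 27


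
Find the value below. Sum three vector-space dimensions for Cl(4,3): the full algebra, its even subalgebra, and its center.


n = 4 + 3 = 7
Total dim = 2^7 = 128
Even subalgebra dim = 2^6 = 64
n is odd, so center dim = 2
Sum = 128 + 64 + 2 = 194


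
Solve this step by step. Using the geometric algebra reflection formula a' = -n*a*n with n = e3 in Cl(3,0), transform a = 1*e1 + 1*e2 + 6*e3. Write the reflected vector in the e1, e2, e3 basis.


Reflection formula: a' = -n*a*n, with n = e3 (unit vector, n^2 = 1).
For reflection through hyperplane perp to e3:
The component along e3 flips sign, others stay.
a = (1, 1, 6)
a' = (1, 1, -6)
a' = 1*e1 + 1*e2 - 6*e3


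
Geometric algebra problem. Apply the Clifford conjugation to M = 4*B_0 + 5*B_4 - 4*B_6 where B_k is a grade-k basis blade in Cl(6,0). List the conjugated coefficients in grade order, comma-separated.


Clifford conjugate sign for grade k: (-1)^(k(k+1)/2)
Grade 0: (-1)^(0*1/2) = (-1)^0 = 1, coeff 4 -> 4
Grade 4: (-1)^(4*5/2) = (-1)^10 = 1, coeff 5 -> 5
Grade 6: (-1)^(6*7/2) = (-1)^21 = -1, coeff -4 -> 4
Conjugated coefficients: 4, 5, 4


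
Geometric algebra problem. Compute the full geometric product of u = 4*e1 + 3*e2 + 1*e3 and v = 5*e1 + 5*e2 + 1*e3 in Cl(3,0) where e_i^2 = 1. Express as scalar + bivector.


In Cl(3,0): e_i^2 = 1, e_ie_j = -e_je_i for i != j.
Scalar part = u . v = 4*5 + 3*5 + 1*1
= 20 + 15 + 1 = 36
e12 coeff = 4*5 - 3*5 = 20 - 15 = 5
e13 coeff = 4*1 - 1*5 = 4 - 5 = -1
e23 coeff = 3*1 - 1*5 = 3 - 5 = -2
uv = 36 + 5*e12 - 1*e13 - 2*e23


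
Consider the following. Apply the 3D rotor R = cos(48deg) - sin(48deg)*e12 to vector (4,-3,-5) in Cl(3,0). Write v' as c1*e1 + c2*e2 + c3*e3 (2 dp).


Rotor R = cos(48deg) - sin(48deg)*e12
Rotation angle theta = 2 * 48 = 96 degrees in the e12 plane (e1 -> e2).
The component perpendicular to the plane (e3) is invariant: v'_3 = v3 = -5.00
cos(96deg) = -0.1045, sin(96deg) = 0.9945
v'_1 = v1*cos(theta) - v2*sin(theta) = 4*(-0.1045) - (-3)*0.9945 = 2.57
v'_2 = v1*sin(theta) + v2*cos(theta) = 4*0.9945 + (-3)*(-0.1045) = 4.29
v' = 2.57*e1 + 4.29*e2 - 5.00*e3
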